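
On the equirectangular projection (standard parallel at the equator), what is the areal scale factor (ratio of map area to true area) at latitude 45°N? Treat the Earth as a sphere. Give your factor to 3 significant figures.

For the equirectangular projection with φ₀ = 0 (plate carrée), h = 1 along meridians and k = sec φ along parallels.
Areal scale = h·k = 1 × sec φ; at 45°, h = 1.000, k = 1.414, so h·k = 1.414.

1.41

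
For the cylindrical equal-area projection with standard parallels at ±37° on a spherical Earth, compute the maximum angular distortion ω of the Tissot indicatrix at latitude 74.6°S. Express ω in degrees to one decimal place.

A cylindrical equal-area projection with standard parallel φ₀ has meridian scale h = cos φ / cos φ₀ and parallel scale k = cos φ₀ / cos φ (so areas are preserved, h·k = 1).
At 74.6°: h = 0.3325, k = 3.007; principal scales a = 3.007, b = 0.3325.
sin(ω/2) = (a − b)/(a + b) = 2.675/3.340 = 0.8009, so ω = 2 arcsin(0.8009) ≈ 106.4°.

106.4°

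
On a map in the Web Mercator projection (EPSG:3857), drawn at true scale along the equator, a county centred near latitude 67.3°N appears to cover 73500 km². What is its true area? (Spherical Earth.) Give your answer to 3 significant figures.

The Mercator projection is conformal; its linear scale factor is the same in every direction and equals sec φ = 1/cos φ.
Areal scale = k² = sec²φ = 1/cos²(67.3°) = 1/0.3859² = 6.715.
True area = apparent / (areal scale) = 73500 / 6.715 ≈ 10900 km².

10900 km²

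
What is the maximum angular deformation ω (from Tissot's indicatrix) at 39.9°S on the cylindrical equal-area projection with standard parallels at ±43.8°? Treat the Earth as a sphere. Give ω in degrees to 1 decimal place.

7.0°

Cylindrical equal-area (φ₀ = 43.8°): h = cos φ / cos 43.8° along meridians, k = cos 43.8° / cos φ along parallels; h·k = 1.
At 39.9°: h = 1.063, k = 0.9408; principal scales a = 1.063, b = 0.9408.
sin(ω/2) = (a − b)/(a + b) = 0.1221/2.004 = 0.06093, so ω = 2 arcsin(0.06093) ≈ 7.0°.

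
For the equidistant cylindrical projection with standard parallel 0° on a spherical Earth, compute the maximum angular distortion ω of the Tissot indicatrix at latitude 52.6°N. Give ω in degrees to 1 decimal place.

In the plate carrée (x = Rλ, y = Rφ), meridians are true-scale (h = 1) and parallels are stretched by k = sec φ.
At 52.6°: h = 1.000, k = 1.646; principal scales a = 1.646, b = 1.000.
sin(ω/2) = (a − b)/(a + b) = 0.6464/2.646 = 0.2443, so ω = 2 arcsin(0.2443) ≈ 28.3°.

28.3°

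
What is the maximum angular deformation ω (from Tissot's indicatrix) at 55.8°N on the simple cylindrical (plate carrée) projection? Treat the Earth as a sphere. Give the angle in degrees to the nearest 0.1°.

32.6°

For the equirectangular projection with φ₀ = 0 (plate carrée), h = 1 along meridians and k = sec φ along parallels.
At 55.8°: h = 1.000, k = 1.779; principal scales a = 1.779, b = 1.000.
sin(ω/2) = (a − b)/(a + b) = 0.7791/2.779 = 0.2803, so ω = 2 arcsin(0.2803) ≈ 32.6°.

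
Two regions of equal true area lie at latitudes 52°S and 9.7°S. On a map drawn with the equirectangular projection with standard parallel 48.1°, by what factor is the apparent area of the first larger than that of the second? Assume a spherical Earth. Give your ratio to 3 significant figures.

1.60

In the equirectangular projection with standard parallel φ₀ = 48.1° (x = Rλ cos φ₀, y = Rφ), meridians are true-scale (h = 1) and the parallel scale is k = cos φ₀ / cos φ.
Areal scale at 52°: h·k = 1.000 × 1.085 = 1.085.
Areal scale at 9.7°: h·k = 1.000 × 0.6775 = 0.6775.
Ratio = 1.085/0.6775 ≈ 1.60.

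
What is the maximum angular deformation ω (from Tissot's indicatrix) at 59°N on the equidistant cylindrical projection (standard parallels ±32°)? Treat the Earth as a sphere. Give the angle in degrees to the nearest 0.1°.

28.3°

The equidistant cylindrical projection with φ₀ = 32° has h = 1 (meridians true) and k = cos φ₀ / cos φ along parallels.
At 59°: h = 1.000, k = 1.647; principal scales a = 1.647, b = 1.000.
sin(ω/2) = (a − b)/(a + b) = 0.6466/2.647 = 0.2443, so ω = 2 arcsin(0.2443) ≈ 28.3°.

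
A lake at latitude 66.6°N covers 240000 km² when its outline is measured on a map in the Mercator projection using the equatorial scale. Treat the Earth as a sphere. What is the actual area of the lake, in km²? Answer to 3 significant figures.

For Mercator, h = k = sec φ (a conformal cylindrical projection has a single point scale, 1/cos φ).
Areal scale = k² = sec²φ = 1/cos²(66.6°) = 1/0.3971² = 6.340.
True area = apparent / (areal scale) = 240000 / 6.340 ≈ 37900 km².

37900 km²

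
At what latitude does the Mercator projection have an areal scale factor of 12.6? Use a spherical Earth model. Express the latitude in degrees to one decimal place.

73.6°

Mercator areal scale is sec²φ.
sec²φ = 12.6  ⇒  cos²φ = 0.07937  ⇒  cos φ = 0.2817.
φ = arccos(0.2817) ≈ 73.6°.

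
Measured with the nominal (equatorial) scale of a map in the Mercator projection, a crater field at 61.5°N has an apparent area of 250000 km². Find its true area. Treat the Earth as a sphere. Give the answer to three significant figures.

56900 km²

Mercator is conformal, so the point scale is isotropic: h = k = sec φ = 1/cos φ.
Areal scale = k² = sec²φ = 1/cos²(61.5°) = 1/0.4772² = 4.392.
True area = apparent / (areal scale) = 250000 / 4.392 ≈ 56900 km².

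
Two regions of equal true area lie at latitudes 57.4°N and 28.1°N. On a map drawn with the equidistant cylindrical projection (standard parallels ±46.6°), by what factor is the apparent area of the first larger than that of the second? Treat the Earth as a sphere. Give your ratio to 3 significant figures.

The equidistant cylindrical projection with φ₀ = 46.6° has h = 1 (meridians true) and k = cos φ₀ / cos φ along parallels.
Areal scale at 57.4°: h·k = 1.000 × 1.275 = 1.275.
Areal scale at 28.1°: h·k = 1.000 × 0.7789 = 0.7789.
Ratio = 1.275/0.7789 ≈ 1.64.

1.64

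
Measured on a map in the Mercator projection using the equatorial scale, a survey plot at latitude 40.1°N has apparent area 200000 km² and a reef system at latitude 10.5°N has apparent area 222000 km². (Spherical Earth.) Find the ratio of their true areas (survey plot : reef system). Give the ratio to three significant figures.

0.545

Mercator's areal exaggeration is sec²φ; hence true area = (apparent area) · cos²φ.
True area of survey plot: 200000 × cos²(40.1°) = 200000 × 0.5851 = 117000 km².
True area of reef system: 222000 × cos²(10.5°) = 222000 × 0.9668 = 214600 km².
Ratio = 117000 / 214600 ≈ 0.545.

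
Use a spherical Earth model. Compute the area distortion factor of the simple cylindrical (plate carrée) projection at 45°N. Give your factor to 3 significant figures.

1.41

In the plate carrée (x = Rλ, y = Rφ), meridians are true-scale (h = 1) and parallels are stretched by k = sec φ.
Areal scale = h·k = 1 × sec φ; at 45°, h = 1.000, k = 1.414, so h·k = 1.414.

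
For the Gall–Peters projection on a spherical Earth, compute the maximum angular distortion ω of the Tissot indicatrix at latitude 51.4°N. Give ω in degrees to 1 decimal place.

Gall–Peters is a cylindrical equal-area projection with standard parallels at ±45°. For cylindrical equal-area with standard parallel φ₀, h = cos φ / cos φ₀ and k = cos φ₀ / cos φ, so h·k = 1.
At 51.4°: h = 0.8823, k = 1.133; principal scales a = 1.133, b = 0.8823.
sin(ω/2) = (a − b)/(a + b) = 0.2511/2.016 = 0.1246, so ω = 2 arcsin(0.1246) ≈ 14.3°.

14.3°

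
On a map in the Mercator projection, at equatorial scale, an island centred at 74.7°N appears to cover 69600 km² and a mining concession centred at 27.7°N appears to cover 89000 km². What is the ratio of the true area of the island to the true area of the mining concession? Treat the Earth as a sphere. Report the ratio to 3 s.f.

Mercator's areal exaggeration is sec²φ; hence true area = (apparent area) · cos²φ.
True area of island: 69600 × cos²(74.7°) = 69600 × 0.06963 = 4846 km².
True area of mining concession: 89000 × cos²(27.7°) = 89000 × 0.7839 = 69770 km².
Ratio = 4846 / 69770 ≈ 0.0695.

0.0695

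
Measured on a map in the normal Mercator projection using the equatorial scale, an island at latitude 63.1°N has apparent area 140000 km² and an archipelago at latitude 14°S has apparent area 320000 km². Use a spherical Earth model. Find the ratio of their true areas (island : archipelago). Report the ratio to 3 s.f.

0.0951

Since Mercator area scale is 1/cos²φ, the true area equals the apparent area multiplied by cos²φ.
True area of island: 140000 × cos²(63.1°) = 140000 × 0.2047 = 28660 km².
True area of archipelago: 320000 × cos²(14°) = 320000 × 0.9415 = 301300 km².
Ratio = 28660 / 301300 ≈ 0.0951.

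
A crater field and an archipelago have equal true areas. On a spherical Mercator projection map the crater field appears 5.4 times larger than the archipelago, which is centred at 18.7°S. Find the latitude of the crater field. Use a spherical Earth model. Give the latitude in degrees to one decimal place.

On Mercator, (apparent₁)/(apparent₂) = sec²φ₁ / sec²φ₂ when true areas are equal.
cos²φ₂ / cos²φ₁ = 5.4  ⇒  cos φ₁ = cos 18.7° / √5.4 = 0.9472/2.324 = 0.4076.
φ₁ = arccos(0.4076) ≈ 65.9°.

65.9°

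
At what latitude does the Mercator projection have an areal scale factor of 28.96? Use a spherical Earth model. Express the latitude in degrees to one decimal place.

Mercator areal scale is sec²φ.
sec²φ = 28.96  ⇒  cos²φ = 0.03453  ⇒  cos φ = 0.1858.
φ = arccos(0.1858) ≈ 79.3°.

79.3°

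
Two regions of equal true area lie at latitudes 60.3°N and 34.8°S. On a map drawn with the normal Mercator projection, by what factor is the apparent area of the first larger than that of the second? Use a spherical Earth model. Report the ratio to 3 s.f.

2.75

Mercator is conformal with k = sec φ, so areal scale = k² = sec²φ.
At 60.3°: sec²(60.3°) = 1/0.4955² = 4.074.
At 34.8°: sec²(34.8°) = 1/0.8211² = 1.483.
Ratio = 4.074/1.483 = cos²(34.8°)/cos²(60.3°) ≈ 2.75.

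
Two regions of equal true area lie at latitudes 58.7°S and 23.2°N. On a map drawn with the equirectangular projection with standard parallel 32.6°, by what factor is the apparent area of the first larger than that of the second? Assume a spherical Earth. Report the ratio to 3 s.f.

1.77

With standard parallel φ₀ = 32.6°, the equirectangular projection gives x = Rλ cos φ₀, y = Rφ, so h = 1 and k = cos 32.6° / cos φ.
Areal scale at 58.7°: h·k = 1.000 × 1.622 = 1.622.
Areal scale at 23.2°: h·k = 1.000 × 0.9166 = 0.9166.
Ratio = 1.622/0.9166 ≈ 1.77.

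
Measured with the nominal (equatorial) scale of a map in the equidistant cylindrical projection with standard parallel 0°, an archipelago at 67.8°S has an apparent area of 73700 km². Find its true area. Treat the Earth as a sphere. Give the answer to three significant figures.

27800 km²

For the equirectangular projection with φ₀ = 0 (plate carrée), h = 1 along meridians and k = sec φ along parallels.
Areal scale = h·k = 1 × sec φ; at 67.8°, h = 1.000, k = 2.647, so h·k = 2.647.
True area = apparent / (areal scale) = 73700 / 2.647 ≈ 27800 km².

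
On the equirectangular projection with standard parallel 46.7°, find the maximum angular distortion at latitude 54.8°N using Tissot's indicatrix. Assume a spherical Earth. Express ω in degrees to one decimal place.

In the equirectangular projection with standard parallel φ₀ = 46.7° (x = Rλ cos φ₀, y = Rφ), meridians are true-scale (h = 1) and the parallel scale is k = cos φ₀ / cos φ.
At 54.8°: h = 1.000, k = 1.190; principal scales a = 1.190, b = 1.000.
sin(ω/2) = (a − b)/(a + b) = 0.1898/2.190 = 0.08666, so ω = 2 arcsin(0.08666) ≈ 9.9°.

9.9°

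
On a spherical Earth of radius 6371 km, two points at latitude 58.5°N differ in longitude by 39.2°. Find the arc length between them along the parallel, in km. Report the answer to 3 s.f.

Arc length along a parallel = R cos φ · Δλ (with Δλ in radians).
= 6371 × cos 58.5° × (39.2° × π/180) = 6371 × 0.5225 × 0.6842 ≈ 2280 km.

2280 km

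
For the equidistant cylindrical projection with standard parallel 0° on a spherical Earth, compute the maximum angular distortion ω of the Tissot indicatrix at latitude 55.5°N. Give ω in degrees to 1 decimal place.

For the equirectangular projection with φ₀ = 0 (plate carrée), h = 1 along meridians and k = sec φ along parallels.
At 55.5°: h = 1.000, k = 1.766; principal scales a = 1.766, b = 1.000.
sin(ω/2) = (a − b)/(a + b) = 0.7655/2.766 = 0.2768, so ω = 2 arcsin(0.2768) ≈ 32.1°.

32.1°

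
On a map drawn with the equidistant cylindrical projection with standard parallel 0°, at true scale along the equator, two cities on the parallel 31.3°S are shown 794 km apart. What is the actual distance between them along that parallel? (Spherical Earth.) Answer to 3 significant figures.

In the plate carrée (x = Rλ, y = Rφ), meridians are true-scale (h = 1) and parallels are stretched by k = sec φ.
Along the parallel at 31.3°, map distances are exaggerated by k = sec 31.3° = 1.170.
True distance = 794 / 1.170 = 794 × cos 31.3° ≈ 678 km.

678 km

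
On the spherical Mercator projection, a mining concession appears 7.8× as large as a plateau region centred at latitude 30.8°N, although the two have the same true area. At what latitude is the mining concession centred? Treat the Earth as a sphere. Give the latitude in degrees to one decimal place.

72.1°

On Mercator, (apparent₁)/(apparent₂) = sec²φ₁ / sec²φ₂ when true areas are equal.
cos²φ₂ / cos²φ₁ = 7.8  ⇒  cos φ₁ = cos 30.8° / √7.8 = 0.8590/2.793 = 0.3076.
φ₁ = arccos(0.3076) ≈ 72.1°.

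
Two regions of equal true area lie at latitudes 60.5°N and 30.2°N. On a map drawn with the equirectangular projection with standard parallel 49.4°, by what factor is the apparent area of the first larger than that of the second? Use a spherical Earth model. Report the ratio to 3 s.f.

The equidistant cylindrical projection with φ₀ = 49.4° has h = 1 (meridians true) and k = cos φ₀ / cos φ along parallels.
Areal scale at 60.5°: h·k = 1.000 × 1.322 = 1.322.
Areal scale at 30.2°: h·k = 1.000 × 0.7530 = 0.7530.
Ratio = 1.322/0.7530 ≈ 1.76.

1.76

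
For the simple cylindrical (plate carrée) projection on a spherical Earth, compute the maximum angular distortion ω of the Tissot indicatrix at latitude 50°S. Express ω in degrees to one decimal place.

Plate carrée maps x = Rλ, y = Rφ. The meridian scale is h = 1 and the parallel scale is k = 1/cos φ = sec φ.
At 50°: h = 1.000, k = 1.556; principal scales a = 1.556, b = 1.000.
sin(ω/2) = (a − b)/(a + b) = 0.5557/2.556 = 0.2174, so ω = 2 arcsin(0.2174) ≈ 25.1°.

25.1°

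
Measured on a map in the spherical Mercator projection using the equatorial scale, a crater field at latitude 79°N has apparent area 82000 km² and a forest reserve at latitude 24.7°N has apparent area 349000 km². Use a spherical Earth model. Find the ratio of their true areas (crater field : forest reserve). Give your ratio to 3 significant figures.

Mercator's areal exaggeration is sec²φ; hence true area = (apparent area) · cos²φ.
True area of crater field: 82000 × cos²(79°) = 82000 × 0.03641 = 2985 km².
True area of forest reserve: 349000 × cos²(24.7°) = 349000 × 0.8254 = 288100 km².
Ratio = 2985 / 288100 ≈ 0.0104.

0.0104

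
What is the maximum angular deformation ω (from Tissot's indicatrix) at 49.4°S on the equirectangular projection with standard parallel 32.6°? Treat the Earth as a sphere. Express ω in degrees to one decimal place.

14.8°

With standard parallel φ₀ = 32.6°, the equirectangular projection gives x = Rλ cos φ₀, y = Rφ, so h = 1 and k = cos 32.6° / cos φ.
At 49.4°: h = 1.000, k = 1.295; principal scales a = 1.295, b = 1.000.
sin(ω/2) = (a − b)/(a + b) = 0.2945/2.295 = 0.1284, so ω = 2 arcsin(0.1284) ≈ 14.8°.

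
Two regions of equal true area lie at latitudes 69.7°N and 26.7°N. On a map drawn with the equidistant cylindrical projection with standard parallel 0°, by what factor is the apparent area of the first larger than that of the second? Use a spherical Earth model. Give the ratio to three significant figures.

Plate carrée maps x = Rλ, y = Rφ. The meridian scale is h = 1 and the parallel scale is k = 1/cos φ = sec φ.
Areal scale at 69.7°: h·k = 1.000 × 2.882 = 2.882.
Areal scale at 26.7°: h·k = 1.000 × 1.119 = 1.119.
Ratio = 2.882/1.119 ≈ 2.58.

2.58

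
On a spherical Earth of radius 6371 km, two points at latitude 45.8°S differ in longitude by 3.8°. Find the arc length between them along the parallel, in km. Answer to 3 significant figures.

295 km

Arc length along a parallel = R cos φ · Δλ (with Δλ in radians).
= 6371 × cos 45.8° × (3.8° × π/180) = 6371 × 0.6972 × 0.06632 ≈ 295 km.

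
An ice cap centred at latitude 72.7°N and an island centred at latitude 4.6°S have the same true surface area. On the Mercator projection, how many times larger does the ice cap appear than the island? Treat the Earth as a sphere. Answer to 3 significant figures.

11.2

Mercator is conformal with k = sec φ, so areal scale = k² = sec²φ.
At 72.7°: sec²(72.7°) = 1/0.2974² = 11.31.
At 4.6°: sec²(4.6°) = 1/0.9968² = 1.006.
Ratio = 11.31/1.006 = cos²(4.6°)/cos²(72.7°) ≈ 11.2.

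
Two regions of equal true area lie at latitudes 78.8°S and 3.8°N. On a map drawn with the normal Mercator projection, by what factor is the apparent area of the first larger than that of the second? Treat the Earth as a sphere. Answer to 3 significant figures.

On Mercator, area is exaggerated by sec²φ = 1/cos²φ.
At 78.8°: sec²(78.8°) = 1/0.1942² = 26.51.
At 3.8°: sec²(3.8°) = 1/0.9978² = 1.004.
Ratio = 26.51/1.004 = cos²(3.8°)/cos²(78.8°) ≈ 26.4.

26.4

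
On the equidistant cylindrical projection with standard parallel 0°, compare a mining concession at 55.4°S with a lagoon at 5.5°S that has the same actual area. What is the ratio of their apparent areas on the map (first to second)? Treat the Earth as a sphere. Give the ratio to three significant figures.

For the equirectangular projection with φ₀ = 0 (plate carrée), h = 1 along meridians and k = sec φ along parallels.
Areal scale at 55.4°: h·k = 1.000 × 1.761 = 1.761.
Areal scale at 5.5°: h·k = 1.000 × 1.005 = 1.005.
Ratio = 1.761/1.005 ≈ 1.75.

1.75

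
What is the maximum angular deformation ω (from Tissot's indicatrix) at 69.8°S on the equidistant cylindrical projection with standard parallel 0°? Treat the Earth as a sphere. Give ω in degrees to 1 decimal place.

Plate carrée maps x = Rλ, y = Rφ. The meridian scale is h = 1 and the parallel scale is k = 1/cos φ = sec φ.
At 69.8°: h = 1.000, k = 2.896; principal scales a = 2.896, b = 1.000.
sin(ω/2) = (a − b)/(a + b) = 1.896/3.896 = 0.4867, so ω = 2 arcsin(0.4867) ≈ 58.2°.

58.2°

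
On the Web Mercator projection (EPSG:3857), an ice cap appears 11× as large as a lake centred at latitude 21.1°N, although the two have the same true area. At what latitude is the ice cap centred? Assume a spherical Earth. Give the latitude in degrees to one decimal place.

For equal true areas on Mercator, apparent areas scale as sec²φ, so the ratio is cos²φ₂ / cos²φ₁.
cos²φ₂ / cos²φ₁ = 11  ⇒  cos φ₁ = cos 21.1° / √11 = 0.9330/3.317 = 0.2813.
φ₁ = arccos(0.2813) ≈ 73.7°.

73.7°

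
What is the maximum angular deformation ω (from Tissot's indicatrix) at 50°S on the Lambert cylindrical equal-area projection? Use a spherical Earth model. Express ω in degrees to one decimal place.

The Lambert cylindrical equal-area projection is the cylindrical equal-area projection with its standard parallel at the equator (φ₀ = 0). A cylindrical equal-area projection with standard parallel φ₀ has meridian scale h = cos φ / cos φ₀ and parallel scale k = cos φ₀ / cos φ (so areas are preserved, h·k = 1).
At 50°: h = 0.6428, k = 1.556; principal scales a = 1.556, b = 0.6428.
sin(ω/2) = (a − b)/(a + b) = 0.9129/2.199 = 0.4153, so ω = 2 arcsin(0.4153) ≈ 49.1°.

49.1°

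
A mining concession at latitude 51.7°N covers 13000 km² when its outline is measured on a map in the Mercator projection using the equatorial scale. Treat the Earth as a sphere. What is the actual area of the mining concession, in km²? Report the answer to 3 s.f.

The Mercator projection is conformal; its linear scale factor is the same in every direction and equals sec φ = 1/cos φ.
Areal scale = k² = sec²φ = 1/cos²(51.7°) = 1/0.6198² = 2.603.
True area = apparent / (areal scale) = 13000 / 2.603 ≈ 4990 km².

4990 km²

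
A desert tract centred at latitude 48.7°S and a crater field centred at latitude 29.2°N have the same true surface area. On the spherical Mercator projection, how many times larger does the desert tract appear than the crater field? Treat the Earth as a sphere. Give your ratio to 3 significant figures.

1.75

Mercator is conformal with k = sec φ, so areal scale = k² = sec²φ.
At 48.7°: sec²(48.7°) = 1/0.6600² = 2.296.
At 29.2°: sec²(29.2°) = 1/0.8729² = 1.312.
Ratio = 2.296/1.312 = cos²(29.2°)/cos²(48.7°) ≈ 1.75.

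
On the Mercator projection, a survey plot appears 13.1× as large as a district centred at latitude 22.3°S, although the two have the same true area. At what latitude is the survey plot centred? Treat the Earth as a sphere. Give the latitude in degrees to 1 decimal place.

For equal true areas on Mercator, apparent areas scale as sec²φ, so the ratio is cos²φ₂ / cos²φ₁.
cos²φ₂ / cos²φ₁ = 13.1  ⇒  cos φ₁ = cos 22.3° / √13.1 = 0.9252/3.619 = 0.2556.
φ₁ = arccos(0.2556) ≈ 75.2°.

75.2°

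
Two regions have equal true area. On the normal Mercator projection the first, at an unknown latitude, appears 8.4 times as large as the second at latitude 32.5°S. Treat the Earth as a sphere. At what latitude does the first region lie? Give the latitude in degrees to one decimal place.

73.1°

On Mercator, (apparent₁)/(apparent₂) = sec²φ₁ / sec²φ₂ when true areas are equal.
cos²φ₂ / cos²φ₁ = 8.4  ⇒  cos φ₁ = cos 32.5° / √8.4 = 0.8434/2.898 = 0.2910.
φ₁ = arccos(0.2910) ≈ 73.1°.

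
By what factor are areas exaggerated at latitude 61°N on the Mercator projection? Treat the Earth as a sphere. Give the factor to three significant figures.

4.25

The Mercator projection is conformal; its linear scale factor is the same in every direction and equals sec φ = 1/cos φ.
Areal scale = k² = sec²φ = 1/cos²(61°) = 1/0.4848² = 4.255.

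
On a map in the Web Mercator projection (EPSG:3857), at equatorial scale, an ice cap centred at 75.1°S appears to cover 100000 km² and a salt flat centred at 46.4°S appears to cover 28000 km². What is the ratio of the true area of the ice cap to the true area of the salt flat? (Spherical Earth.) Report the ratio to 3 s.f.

Mercator's areal exaggeration is sec²φ; hence true area = (apparent area) · cos²φ.
True area of ice cap: 100000 × cos²(75.1°) = 100000 × 0.06612 = 6612 km².
True area of salt flat: 28000 × cos²(46.4°) = 28000 × 0.4756 = 13320 km².
Ratio = 6612 / 13320 ≈ 0.497.

0.497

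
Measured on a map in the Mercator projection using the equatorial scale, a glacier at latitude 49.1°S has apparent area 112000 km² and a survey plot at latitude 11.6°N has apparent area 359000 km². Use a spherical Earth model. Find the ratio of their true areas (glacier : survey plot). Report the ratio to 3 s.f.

On Mercator the areal scale is sec²φ, so true area = apparent × cos²φ.
True area of glacier: 112000 × cos²(49.1°) = 112000 × 0.4287 = 48010 km².
True area of survey plot: 359000 × cos²(11.6°) = 359000 × 0.9596 = 344500 km².
Ratio = 48010 / 344500 ≈ 0.139.

0.139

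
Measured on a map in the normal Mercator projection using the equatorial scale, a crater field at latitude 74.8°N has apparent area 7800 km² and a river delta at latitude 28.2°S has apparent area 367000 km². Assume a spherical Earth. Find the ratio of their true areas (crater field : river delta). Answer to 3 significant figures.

Mercator's areal exaggeration is sec²φ; hence true area = (apparent area) · cos²φ.
True area of crater field: 7800 × cos²(74.8°) = 7800 × 0.06874 = 536.2 km².
True area of river delta: 367000 × cos²(28.2°) = 367000 × 0.7767 = 285000 km².
Ratio = 536.2 / 285000 ≈ 0.00188.

0.00188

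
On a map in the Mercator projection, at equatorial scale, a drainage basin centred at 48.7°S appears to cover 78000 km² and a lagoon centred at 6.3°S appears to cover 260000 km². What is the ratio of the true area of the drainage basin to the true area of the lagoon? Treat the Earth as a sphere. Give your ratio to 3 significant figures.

0.132

Mercator's areal exaggeration is sec²φ; hence true area = (apparent area) · cos²φ.
True area of drainage basin: 78000 × cos²(48.7°) = 78000 × 0.4356 = 33980 km².
True area of lagoon: 260000 × cos²(6.3°) = 260000 × 0.9880 = 256900 km².
Ratio = 33980 / 256900 ≈ 0.132.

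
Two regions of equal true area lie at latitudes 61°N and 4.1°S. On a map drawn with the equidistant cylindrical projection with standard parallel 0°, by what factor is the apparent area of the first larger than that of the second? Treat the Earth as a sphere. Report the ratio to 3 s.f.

2.06

Plate carrée maps x = Rλ, y = Rφ. The meridian scale is h = 1 and the parallel scale is k = 1/cos φ = sec φ.
Areal scale at 61°: h·k = 1.000 × 2.063 = 2.063.
Areal scale at 4.1°: h·k = 1.000 × 1.003 = 1.003.
Ratio = 2.063/1.003 ≈ 2.06.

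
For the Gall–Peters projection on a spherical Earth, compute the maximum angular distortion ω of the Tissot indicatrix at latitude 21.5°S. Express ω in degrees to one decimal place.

31.1°

The Gall–Peters projection is cylindrical equal-area with φ₀ = 45°. For cylindrical equal-area with standard parallel φ₀, h = cos φ / cos φ₀ and k = cos φ₀ / cos φ, so h·k = 1.
At 21.5°: h = 1.316, k = 0.7600; principal scales a = 1.316, b = 0.7600.
sin(ω/2) = (a − b)/(a + b) = 0.5558/2.076 = 0.2678, so ω = 2 arcsin(0.2678) ≈ 31.1°.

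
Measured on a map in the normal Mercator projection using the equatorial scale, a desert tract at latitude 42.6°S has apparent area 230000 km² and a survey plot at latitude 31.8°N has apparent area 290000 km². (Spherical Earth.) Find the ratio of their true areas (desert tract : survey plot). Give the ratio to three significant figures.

0.595

Mercator's areal exaggeration is sec²φ; hence true area = (apparent area) · cos²φ.
True area of desert tract: 230000 × cos²(42.6°) = 230000 × 0.5418 = 124600 km².
True area of survey plot: 290000 × cos²(31.8°) = 290000 × 0.7223 = 209500 km².
Ratio = 124600 / 209500 ≈ 0.595.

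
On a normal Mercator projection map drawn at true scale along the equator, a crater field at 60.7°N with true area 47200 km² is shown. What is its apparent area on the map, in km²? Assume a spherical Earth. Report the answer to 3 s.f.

Mercator is conformal, so the point scale is isotropic: h = k = sec φ = 1/cos φ.
Areal scale = k² = sec²φ = 1/cos²(60.7°) = 1/0.4894² = 4.175.
Apparent area = 47200 × 4.175 ≈ 197000 km².

197000 km²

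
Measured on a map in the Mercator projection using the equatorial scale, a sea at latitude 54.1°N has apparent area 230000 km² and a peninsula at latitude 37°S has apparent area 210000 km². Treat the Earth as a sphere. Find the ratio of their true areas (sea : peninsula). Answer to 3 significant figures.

0.590

Mercator's areal exaggeration is sec²φ; hence true area = (apparent area) · cos²φ.
True area of sea: 230000 × cos²(54.1°) = 230000 × 0.3438 = 79080 km².
True area of peninsula: 210000 × cos²(37°) = 210000 × 0.6378 = 133900 km².
Ratio = 79080 / 133900 ≈ 0.590.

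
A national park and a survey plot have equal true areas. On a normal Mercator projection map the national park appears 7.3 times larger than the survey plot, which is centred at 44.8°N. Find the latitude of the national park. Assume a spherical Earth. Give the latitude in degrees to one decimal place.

On Mercator, (apparent₁)/(apparent₂) = sec²φ₁ / sec²φ₂ when true areas are equal.
cos²φ₂ / cos²φ₁ = 7.3  ⇒  cos φ₁ = cos 44.8° / √7.3 = 0.7096/2.702 = 0.2626.
φ₁ = arccos(0.2626) ≈ 74.8°.

74.8°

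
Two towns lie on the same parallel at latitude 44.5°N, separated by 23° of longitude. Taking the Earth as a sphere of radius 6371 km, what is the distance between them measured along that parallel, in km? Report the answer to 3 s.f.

1820 km

Arc length along a parallel = R cos φ · Δλ (with Δλ in radians).
= 6371 × cos 44.5° × (23° × π/180) = 6371 × 0.7133 × 0.4014 ≈ 1820 km.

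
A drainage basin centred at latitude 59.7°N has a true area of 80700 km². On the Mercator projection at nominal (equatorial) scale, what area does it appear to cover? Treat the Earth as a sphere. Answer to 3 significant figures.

317000 km²

For Mercator, h = k = sec φ (a conformal cylindrical projection has a single point scale, 1/cos φ).
Areal scale = k² = sec²φ = 1/cos²(59.7°) = 1/0.5045² = 3.929.
Apparent area = 80700 × 3.929 ≈ 317000 km².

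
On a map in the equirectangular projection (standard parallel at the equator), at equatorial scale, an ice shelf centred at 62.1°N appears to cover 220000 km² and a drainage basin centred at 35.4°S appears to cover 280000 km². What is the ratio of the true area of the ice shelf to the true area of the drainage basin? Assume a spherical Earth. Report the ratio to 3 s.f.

Plate carrée has h = 1 and k = sec φ, giving areal scale sec φ; true area = (apparent area) · cos φ.
True area of ice shelf: 220000 × cos(62.1°) = 220000 × 0.4679 = 102900 km².
True area of drainage basin: 280000 × cos(35.4°) = 280000 × 0.8151 = 228200 km².
Ratio = 102900 / 228200 ≈ 0.451.

0.451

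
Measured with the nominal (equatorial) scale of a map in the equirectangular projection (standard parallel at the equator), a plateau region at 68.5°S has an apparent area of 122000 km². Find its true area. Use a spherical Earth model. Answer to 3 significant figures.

44700 km²

In the plate carrée (x = Rλ, y = Rφ), meridians are true-scale (h = 1) and parallels are stretched by k = sec φ.
Areal scale = h·k = 1 × sec φ; at 68.5°, h = 1.000, k = 2.729, so h·k = 2.729.
True area = apparent / (areal scale) = 122000 / 2.729 ≈ 44700 km².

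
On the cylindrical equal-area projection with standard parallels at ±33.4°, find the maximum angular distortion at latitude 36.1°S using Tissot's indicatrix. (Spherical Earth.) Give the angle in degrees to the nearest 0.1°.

3.7°

A cylindrical equal-area projection with standard parallel φ₀ has meridian scale h = cos φ / cos φ₀ and parallel scale k = cos φ₀ / cos φ (so areas are preserved, h·k = 1).
At 36.1°: h = 0.9678, k = 1.033; principal scales a = 1.033, b = 0.9678.
sin(ω/2) = (a − b)/(a + b) = 0.06541/2.001 = 0.03269, so ω = 2 arcsin(0.03269) ≈ 3.7°.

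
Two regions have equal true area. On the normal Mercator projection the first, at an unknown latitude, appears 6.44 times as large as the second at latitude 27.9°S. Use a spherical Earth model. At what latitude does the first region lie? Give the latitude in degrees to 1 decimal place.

69.6°

Mercator areal scale is sec²φ, so apparent-area ratio = sec²φ₁ / sec²φ₂ = cos²φ₂ / cos²φ₁.
cos²φ₂ / cos²φ₁ = 6.44  ⇒  cos φ₁ = cos 27.9° / √6.44 = 0.8838/2.538 = 0.3483.
φ₁ = arccos(0.3483) ≈ 69.6°.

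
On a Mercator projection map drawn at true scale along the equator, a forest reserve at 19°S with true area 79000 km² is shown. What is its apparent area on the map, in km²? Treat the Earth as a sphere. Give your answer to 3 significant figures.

Mercator is conformal, so the point scale is isotropic: h = k = sec φ = 1/cos φ.
Areal scale = k² = sec²φ = 1/cos²(19°) = 1/0.9455² = 1.119.
Apparent area = 79000 × 1.119 ≈ 88400 km².

88400 km²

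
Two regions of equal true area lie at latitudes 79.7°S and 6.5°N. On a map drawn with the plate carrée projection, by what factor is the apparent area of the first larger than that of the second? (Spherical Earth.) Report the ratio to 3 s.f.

In the plate carrée (x = Rλ, y = Rφ), meridians are true-scale (h = 1) and parallels are stretched by k = sec φ.
Areal scale at 79.7°: h·k = 1.000 × 5.593 = 5.593.
Areal scale at 6.5°: h·k = 1.000 × 1.006 = 1.006.
Ratio = 5.593/1.006 ≈ 5.56.

5.56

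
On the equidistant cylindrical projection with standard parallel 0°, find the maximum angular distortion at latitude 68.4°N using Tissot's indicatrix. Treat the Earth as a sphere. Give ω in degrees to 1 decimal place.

Plate carrée maps x = Rλ, y = Rφ. The meridian scale is h = 1 and the parallel scale is k = 1/cos φ = sec φ.
At 68.4°: h = 1.000, k = 2.716; principal scales a = 2.716, b = 1.000.
sin(ω/2) = (a − b)/(a + b) = 1.716/3.716 = 0.4619, so ω = 2 arcsin(0.4619) ≈ 55.0°.

55.0°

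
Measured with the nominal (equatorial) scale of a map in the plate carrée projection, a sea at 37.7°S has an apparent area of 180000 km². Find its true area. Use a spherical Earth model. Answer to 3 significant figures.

Plate carrée maps x = Rλ, y = Rφ. The meridian scale is h = 1 and the parallel scale is k = 1/cos φ = sec φ.
Areal scale = h·k = 1 × sec φ; at 37.7°, h = 1.000, k = 1.264, so h·k = 1.264.
True area = apparent / (areal scale) = 180000 / 1.264 ≈ 142000 km².

142000 km²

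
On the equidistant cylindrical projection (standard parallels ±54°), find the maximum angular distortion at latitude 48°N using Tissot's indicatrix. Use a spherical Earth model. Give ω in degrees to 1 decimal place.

In the equirectangular projection with standard parallel φ₀ = 54° (x = Rλ cos φ₀, y = Rφ), meridians are true-scale (h = 1) and the parallel scale is k = cos φ₀ / cos φ.
At 48°: h = 1.000, k = 0.8784; principal scales a = 1.000, b = 0.8784.
sin(ω/2) = (a − b)/(a + b) = 0.1216/1.878 = 0.06472, so ω = 2 arcsin(0.06472) ≈ 7.4°.

7.4°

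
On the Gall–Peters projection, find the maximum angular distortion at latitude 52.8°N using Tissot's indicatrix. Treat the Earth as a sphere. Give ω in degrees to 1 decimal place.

17.9°

The Gall–Peters projection is cylindrical equal-area with φ₀ = 45°. Cylindrical equal-area (φ₀ = 45°): h = cos φ / cos 45° along meridians, k = cos 45° / cos φ along parallels; h·k = 1.
At 52.8°: h = 0.8550, k = 1.170; principal scales a = 1.170, b = 0.8550.
sin(ω/2) = (a − b)/(a + b) = 0.3145/2.025 = 0.1553, so ω = 2 arcsin(0.1553) ≈ 17.9°.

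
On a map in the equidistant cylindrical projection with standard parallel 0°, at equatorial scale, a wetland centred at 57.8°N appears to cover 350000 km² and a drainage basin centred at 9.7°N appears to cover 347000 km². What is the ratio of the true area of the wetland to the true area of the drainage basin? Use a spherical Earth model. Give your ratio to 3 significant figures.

0.545

Plate carrée has h = 1 and k = sec φ, giving areal scale sec φ; true area = (apparent area) · cos φ.
True area of wetland: 350000 × cos(57.8°) = 350000 × 0.5329 = 186500 km².
True area of drainage basin: 347000 × cos(9.7°) = 347000 × 0.9857 = 342000 km².
Ratio = 186500 / 342000 ≈ 0.545.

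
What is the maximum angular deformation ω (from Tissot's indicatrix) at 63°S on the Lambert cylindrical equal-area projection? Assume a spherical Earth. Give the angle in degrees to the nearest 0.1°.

82.3°

The Lambert cylindrical equal-area projection is the cylindrical equal-area projection with its standard parallel at the equator (φ₀ = 0). Cylindrical equal-area (φ₀ = 0°): h = cos φ / cos 0° along meridians, k = cos 0° / cos φ along parallels; h·k = 1.
At 63°: h = 0.4540, k = 2.203; principal scales a = 2.203, b = 0.4540.
sin(ω/2) = (a − b)/(a + b) = 1.749/2.657 = 0.6582, so ω = 2 arcsin(0.6582) ≈ 82.3°.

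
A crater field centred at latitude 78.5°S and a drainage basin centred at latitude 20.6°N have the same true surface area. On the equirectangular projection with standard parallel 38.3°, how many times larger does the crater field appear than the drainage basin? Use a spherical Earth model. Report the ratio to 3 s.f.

4.70

In the equirectangular projection with standard parallel φ₀ = 38.3° (x = Rλ cos φ₀, y = Rφ), meridians are true-scale (h = 1) and the parallel scale is k = cos φ₀ / cos φ.
Areal scale at 78.5°: h·k = 1.000 × 3.936 = 3.936.
Areal scale at 20.6°: h·k = 1.000 × 0.8384 = 0.8384.
Ratio = 3.936/0.8384 ≈ 4.70.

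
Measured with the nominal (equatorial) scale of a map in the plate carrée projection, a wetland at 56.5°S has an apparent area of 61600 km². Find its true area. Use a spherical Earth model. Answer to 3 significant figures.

In the plate carrée (x = Rλ, y = Rφ), meridians are true-scale (h = 1) and parallels are stretched by k = sec φ.
Areal scale = h·k = 1 × sec φ; at 56.5°, h = 1.000, k = 1.812, so h·k = 1.812.
True area = apparent / (areal scale) = 61600 / 1.812 ≈ 34000 km².

34000 km²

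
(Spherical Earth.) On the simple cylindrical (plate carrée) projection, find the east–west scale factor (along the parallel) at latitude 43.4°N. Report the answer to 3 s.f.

For the equirectangular projection with φ₀ = 0 (plate carrée), h = 1 along meridians and k = sec φ along parallels.
k = 1/cos 43.4° = 1/0.7266 = 1.376.

1.38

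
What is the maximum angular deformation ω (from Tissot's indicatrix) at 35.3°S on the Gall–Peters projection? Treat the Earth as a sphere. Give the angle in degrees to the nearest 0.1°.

16.4°

Gall–Peters is a cylindrical equal-area projection with standard parallels at ±45°. For cylindrical equal-area with standard parallel φ₀, h = cos φ / cos φ₀ and k = cos φ₀ / cos φ, so h·k = 1.
At 35.3°: h = 1.154, k = 0.8664; principal scales a = 1.154, b = 0.8664.
sin(ω/2) = (a − b)/(a + b) = 0.2878/2.021 = 0.1424, so ω = 2 arcsin(0.1424) ≈ 16.4°.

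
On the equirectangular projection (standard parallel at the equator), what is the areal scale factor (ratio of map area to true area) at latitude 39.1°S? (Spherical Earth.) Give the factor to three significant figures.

In the plate carrée (x = Rλ, y = Rφ), meridians are true-scale (h = 1) and parallels are stretched by k = sec φ.
Areal scale = h·k = 1 × sec φ; at 39.1°, h = 1.000, k = 1.289, so h·k = 1.289.

1.29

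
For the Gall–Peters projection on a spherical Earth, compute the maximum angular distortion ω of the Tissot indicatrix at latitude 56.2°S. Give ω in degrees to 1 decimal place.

Gall–Peters is a cylindrical equal-area projection with standard parallels at ±45°. A cylindrical equal-area projection with standard parallel φ₀ has meridian scale h = cos φ / cos φ₀ and parallel scale k = cos φ₀ / cos φ (so areas are preserved, h·k = 1).
At 56.2°: h = 0.7867, k = 1.271; principal scales a = 1.271, b = 0.7867.
sin(ω/2) = (a − b)/(a + b) = 0.4844/2.058 = 0.2354, so ω = 2 arcsin(0.2354) ≈ 27.2°.

27.2°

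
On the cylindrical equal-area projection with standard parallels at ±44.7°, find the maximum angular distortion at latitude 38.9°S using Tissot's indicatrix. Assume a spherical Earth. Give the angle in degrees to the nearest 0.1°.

Cylindrical equal-area (φ₀ = 44.7°): h = cos φ / cos 44.7° along meridians, k = cos 44.7° / cos φ along parallels; h·k = 1.
At 38.9°: h = 1.095, k = 0.9133; principal scales a = 1.095, b = 0.9133.
sin(ω/2) = (a − b)/(a + b) = 0.1815/2.008 = 0.09040, so ω = 2 arcsin(0.09040) ≈ 10.4°.

10.4°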